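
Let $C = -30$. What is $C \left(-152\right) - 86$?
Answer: $4474$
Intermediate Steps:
$C \left(-152\right) - 86 = \left(-30\right) \left(-152\right) - 86 = 4560 - 86 = 4474$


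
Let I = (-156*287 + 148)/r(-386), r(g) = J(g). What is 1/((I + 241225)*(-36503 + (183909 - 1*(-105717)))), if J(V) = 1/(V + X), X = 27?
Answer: 1/4116094105643 ≈ 2.4295e-13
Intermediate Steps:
J(V) = 1/(27 + V) (J(V) = 1/(V + 27) = 1/(27 + V))
r(g) = 1/(27 + g)
I = 16020016 (I = (-156*287 + 148)/(1/(27 - 386)) = (-44772 + 148)/(1/(-359)) = -44624/(-1/359) = -44624*(-359) = 16020016)
1/((I + 241225)*(-36503 + (183909 - 1*(-105717)))) = 1/((16020016 + 241225)*(-36503 + (183909 - 1*(-105717)))) = 1/(16261241*(-36503 + (183909 + 105717))) = 1/(16261241*(-36503 + 289626)) = 1/(16261241*253123) = 1/4116094105643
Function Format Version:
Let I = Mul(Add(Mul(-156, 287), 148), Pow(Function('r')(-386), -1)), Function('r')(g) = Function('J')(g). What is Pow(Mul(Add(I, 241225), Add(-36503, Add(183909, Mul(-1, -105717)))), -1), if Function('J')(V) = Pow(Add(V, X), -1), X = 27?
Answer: Rational(1, 4116094105643) ≈ 2.4295e-13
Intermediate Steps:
Function('J')(V) = Pow(Add(27, V), -1) (Function('J')(V) = Pow(Add(V, 27), -1) = Pow(Add(27, V), -1))
Function('r')(g) = Pow(Add(27, g), -1)
I = 16020016 (I = Mul(Add(Mul(-156, 287), 148), Pow(Pow(Add(27, -386), -1), -1)) = Mul(Add(-44772, 148), Pow(Pow(-359, -1), -1)) = Mul(-44624, Pow(Rational(-1, 359), -1)) = Mul(-44624, -359) = 16020016)
Pow(Mul(Add(I, 241225), Add(-36503, Add(183909, Mul(-1, -105717)))), -1) = Pow(Mul(Add(16020016, 241225), Add(-36503, Add(183909, Mul(-1, -105717)))), -1) = Pow(Mul(16261241, Add(-36503, Add(183909, 105717))), -1) = Pow(Mul(16261241, Add(-36503, 289626)), -1) = Pow(Mul(16261241, 253123), -1) = Pow(4116094105643, -1) = Rational(1, 4116094105643)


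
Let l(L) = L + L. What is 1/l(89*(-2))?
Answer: -1/356 ≈ -0.0028090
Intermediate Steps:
l(L) = 2*L
1/l(89*(-2)) = 1/(2*(89*(-2))) = 1/(2*(-178)) = 1/(-356) = -1/356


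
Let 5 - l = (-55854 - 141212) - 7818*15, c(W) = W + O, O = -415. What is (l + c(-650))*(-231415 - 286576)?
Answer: -162274148516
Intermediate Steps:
c(W) = -415 + W (c(W) = W - 415 = -415 + W)
l = 314341 (l = 5 - ((-55854 - 141212) - 7818*15) = 5 - (-197066 - 117270) = 5 - 1*(-314336) = 5 + 314336 = 314341)
(l + c(-650))*(-231415 - 286576) = (314341 + (-415 - 650))*(-231415 - 286576) = (314341 - 1065)*(-517991) = 313276*(-517991) = -162274148516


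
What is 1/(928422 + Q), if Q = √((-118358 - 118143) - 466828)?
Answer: 28134/26120245861 - I*√703329/861968113413 ≈ 1.0771e-6 - 9.7294e-10*I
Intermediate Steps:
Q = I*√703329 (Q = √(-236501 - 466828) = √(-703329) = I*√703329 ≈ 838.65*I)
1/(928422 + Q) = 1/(928422 + I*√703329)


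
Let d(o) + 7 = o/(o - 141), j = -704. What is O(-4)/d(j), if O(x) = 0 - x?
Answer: -3380/5211 ≈ -0.64863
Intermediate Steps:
d(o) = -7 + o/(-141 + o) (d(o) = -7 + o/(o - 141) = -7 + o/(-141 + o))
O(x) = -x
O(-4)/d(j) = (-1*(-4))/((3*(329 - 2*(-704))/(-141 - 704))) = 4/((3*(329 + 1408)/(-845))) = 4/((3*(-1/845)*1737)) = 4/(-5211/845) = 4*(-845/5211) = -3380/5211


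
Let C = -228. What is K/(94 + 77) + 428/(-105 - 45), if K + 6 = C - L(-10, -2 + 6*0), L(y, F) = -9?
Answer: -5941/1425 ≈ -4.1691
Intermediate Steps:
K = -225 (K = -6 + (-228 - 1*(-9)) = -6 + (-228 + 9) = -6 - 219 = -225)
K/(94 + 77) + 428/(-105 - 45) = -225/(94 + 77) + 428/(-105 - 45) = -225/171 + 428/(-150) = -225*1/171 + 428*(-1/150) = -25/19 - 214/75 = -5941/1425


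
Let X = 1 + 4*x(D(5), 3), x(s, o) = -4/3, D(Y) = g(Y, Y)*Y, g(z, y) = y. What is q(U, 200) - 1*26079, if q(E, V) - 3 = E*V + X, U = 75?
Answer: -33241/3 ≈ -11080.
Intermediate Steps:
D(Y) = Y**2 (D(Y) = Y*Y = Y**2)
x(s, o) = -4/3 (x(s, o) = -4*1/3 = -4/3)
X = -13/3 (X = 1 + 4*(-4/3) = 1 - 16/3 = -13/3 ≈ -4.3333)
q(E, V) = -4/3 + E*V (q(E, V) = 3 + (E*V - 13/3) = 3 + (-13/3 + E*V) = -4/3 + E*V)
q(U, 200) - 1*26079 = (-4/3 + 75*200) - 1*26079 = (-4/3 + 15000) - 26079 = 44996/3 - 26079 = -33241/3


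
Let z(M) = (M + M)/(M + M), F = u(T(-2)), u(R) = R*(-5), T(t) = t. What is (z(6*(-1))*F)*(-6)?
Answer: -60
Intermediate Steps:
u(R) = -5*R
F = 10 (F = -5*(-2) = 10)
z(M) = 1 (z(M) = (2*M)/((2*M)) = (2*M)*(1/(2*M)) = 1)
(z(6*(-1))*F)*(-6) = (1*10)*(-6) = 10*(-6) = -60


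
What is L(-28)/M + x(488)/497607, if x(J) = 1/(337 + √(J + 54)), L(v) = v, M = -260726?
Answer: 787446301777/7332009649149207 - √542/56243026389 ≈ 0.00010740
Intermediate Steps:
x(J) = 1/(337 + √(54 + J))
L(-28)/M + x(488)/497607 = -28/(-260726) + 1/((337 + √(54 + 488))*497607) = -28*(-1/260726) + (1/497607)/(337 + √542) = 14/130363 + 1/(497607*(337 + √542))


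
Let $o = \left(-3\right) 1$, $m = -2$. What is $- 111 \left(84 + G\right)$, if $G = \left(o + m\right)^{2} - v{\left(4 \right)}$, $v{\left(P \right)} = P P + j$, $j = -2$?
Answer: $-10545$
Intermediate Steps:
$o = -3$
$v{\left(P \right)} = -2 + P^{2}$ ($v{\left(P \right)} = P P - 2 = P^{2} - 2 = -2 + P^{2}$)
$G = 11$ ($G = \left(-3 - 2\right)^{2} - \left(-2 + 4^{2}\right) = \left(-5\right)^{2} - \left(-2 + 16\right) = 25 - 14 = 11$)
$- 111 \left(84 + G\right) = - 111 \left(84 + 11\right) = \left(-111\right) 95 = -10545$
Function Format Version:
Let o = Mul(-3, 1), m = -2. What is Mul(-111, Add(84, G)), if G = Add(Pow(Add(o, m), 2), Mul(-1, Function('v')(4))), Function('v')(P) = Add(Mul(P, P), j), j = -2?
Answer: -10545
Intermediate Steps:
o = -3
Function('v')(P) = Add(-2, Pow(P, 2)) (Function('v')(P) = Add(Mul(P, P), -2) = Add(Pow(P, 2), -2) = Add(-2, Pow(P, 2)))
G = 11 (G = Add(Pow(Add(-3, -2), 2), Mul(-1, Add(-2, Pow(4, 2)))) = Add(Pow(-5, 2), Mul(-1, Add(-2, 16))) = Add(25, Mul(-1, 14)) = Add(25, -14) = 11)
Mul(-111, Add(84, G)) = Mul(-111, Add(84, 11)) = Mul(-111, 95) = -10545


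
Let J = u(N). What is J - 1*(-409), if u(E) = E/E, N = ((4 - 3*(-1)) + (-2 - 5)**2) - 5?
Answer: 410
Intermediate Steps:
N = 51 (N = ((4 + 3) + (-7)**2) - 5 = (7 + 49) - 5 = 56 - 5 = 51)
u(E) = 1
J = 1
J - 1*(-409) = 1 - 1*(-409) = 1 + 409 = 410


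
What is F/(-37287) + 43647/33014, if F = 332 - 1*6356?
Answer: 608780675/410331006 ≈ 1.4836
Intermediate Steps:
F = -6024 (F = 332 - 6356 = -6024)
F/(-37287) + 43647/33014 = -6024/(-37287) + 43647/33014 = -6024*(-1/37287) + 43647*(1/33014) = 2008/12429 + 43647/33014 = 608780675/410331006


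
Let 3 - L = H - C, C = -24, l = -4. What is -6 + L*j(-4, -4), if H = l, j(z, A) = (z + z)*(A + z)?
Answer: -1094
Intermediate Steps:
j(z, A) = 2*z*(A + z) (j(z, A) = (2*z)*(A + z) = 2*z*(A + z))
H = -4
L = -17 (L = 3 - (-4 - 1*(-24)) = 3 - (-4 + 24) = 3 - 1*20 = 3 - 20 = -17)
-6 + L*j(-4, -4) = -6 - 34*(-4)*(-4 - 4) = -6 - 34*(-4)*(-8) = -6 - 17*64 = -6 - 1088 = -1094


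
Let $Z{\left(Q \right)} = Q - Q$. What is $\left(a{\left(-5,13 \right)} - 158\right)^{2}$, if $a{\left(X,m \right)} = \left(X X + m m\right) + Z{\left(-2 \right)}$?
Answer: $1296$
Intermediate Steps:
$Z{\left(Q \right)} = 0$
$a{\left(X,m \right)} = X^{2} + m^{2}$ ($a{\left(X,m \right)} = \left(X X + m m\right) + 0 = \left(X^{2} + m^{2}\right) + 0 = X^{2} + m^{2}$)
$\left(a{\left(-5,13 \right)} - 158\right)^{2} = \left(\left(\left(-5\right)^{2} + 13^{2}\right) - 158\right)^{2} = \left(\left(25 + 169\right) - 158\right)^{2} = \left(194 - 158\right)^{2} = 36^{2} = 1296$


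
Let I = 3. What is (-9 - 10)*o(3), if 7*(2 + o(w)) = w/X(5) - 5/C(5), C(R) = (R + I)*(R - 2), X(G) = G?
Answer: 31027/840 ≈ 36.937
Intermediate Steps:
C(R) = (-2 + R)*(3 + R) (C(R) = (R + 3)*(R - 2) = (3 + R)*(-2 + R) = (-2 + R)*(3 + R))
o(w) = -341/168 + w/35 (o(w) = -2 + (w/5 - 5/(-6 + 5 + 5²))/7 = -2 + (w*(⅕) - 5/(-6 + 5 + 25))/7 = -2 + (w/5 - 5/24)/7 = -2 + (-5/24 + w/5)/7 = -2 + (-5/168 + w/35) = -341/168 + w/35)
(-9 - 10)*o(3) = (-9 - 10)*(-341/168 + (1/35)*3) = -19*(-341/168 + 3/35) = -19*(-1633/840) = 31027/840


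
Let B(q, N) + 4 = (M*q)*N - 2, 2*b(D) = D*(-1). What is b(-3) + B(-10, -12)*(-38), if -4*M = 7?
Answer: 16419/2 ≈ 8209.5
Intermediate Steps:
b(D) = -D/2 (b(D) = (D*(-1))/2 = (-D)/2 = -D/2)
M = -7/4 (M = -1/4*7 = -7/4 ≈ -1.7500)
B(q, N) = -6 - 7*N*q/4 (B(q, N) = -4 + ((-7*q/4)*N - 2) = -4 + (-7*N*q/4 - 2) = -4 + (-2 - 7*N*q/4) = -6 - 7*N*q/4)
b(-3) + B(-10, -12)*(-38) = -1/2*(-3) + (-6 - 7/4*(-12)*(-10))*(-38) = 3/2 + (-6 - 210)*(-38) = 3/2 - 216*(-38) = 3/2 + 8208 = 16419/2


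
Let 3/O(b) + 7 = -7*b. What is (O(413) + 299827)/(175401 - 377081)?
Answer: -289632881/194822880 ≈ -1.4866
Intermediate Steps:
O(b) = 3/(-7 - 7*b)
(O(413) + 299827)/(175401 - 377081) = (-3/(7 + 7*413) + 299827)/(175401 - 377081) = (-3/(7 + 2891) + 299827)/(-201680) = (-3/2898 + 299827)*(-1/201680) = (-3*1/2898 + 299827)*(-1/201680) = (-1/966 + 299827)*(-1/201680) = (289632881/966)*(-1/201680) = -289632881/194822880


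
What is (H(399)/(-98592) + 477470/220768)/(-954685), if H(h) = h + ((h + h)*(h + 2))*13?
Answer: 9077109419/216454523328160 ≈ 4.1935e-5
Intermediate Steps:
H(h) = h + 26*h*(2 + h) (H(h) = h + ((2*h)*(2 + h))*13 = h + (2*h*(2 + h))*13 = h + 26*h*(2 + h))
(H(399)/(-98592) + 477470/220768)/(-954685) = ((399*(53 + 26*399))/(-98592) + 477470/220768)/(-954685) = ((399*(53 + 10374))*(-1/98592) + 477470*(1/220768))*(-1/954685) = ((399*10427)*(-1/98592) + 238735/110384)*(-1/954685) = (4160373*(-1/98592) + 238735/110384)*(-1/954685) = (-1386791/32864 + 238735/110384)*(-1/954685) = -9077109419/226728736*(-1/954685) = 9077109419/216454523328160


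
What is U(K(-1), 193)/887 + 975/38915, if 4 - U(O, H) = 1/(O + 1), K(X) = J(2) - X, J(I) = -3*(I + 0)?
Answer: 824171/27614084 ≈ 0.029846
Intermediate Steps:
J(I) = -3*I
K(X) = -6 - X (K(X) = -3*2 - X = -6 - X)
U(O, H) = 4 - 1/(1 + O) (U(O, H) = 4 - 1/(O + 1) = 4 - 1/(1 + O))
U(K(-1), 193)/887 + 975/38915 = ((3 + 4*(-6 - 1*(-1)))/(1 + (-6 - 1*(-1))))/887 + 975/38915 = ((3 + 4*(-6 + 1))/(1 + (-6 + 1)))*(1/887) + 975*(1/38915) = ((3 + 4*(-5))/(1 - 5))*(1/887) + 195/7783 = ((3 - 20)/(-4))*(1/887) + 195/7783 = -¼*(-17)*(1/887) + 195/7783 = (17/4)*(1/887) + 195/7783 = 17/3548 + 195/7783 = 824171/27614084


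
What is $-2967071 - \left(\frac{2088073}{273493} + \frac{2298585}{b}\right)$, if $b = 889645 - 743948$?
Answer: $- \frac{118230136263169377}{39847109621} \approx -2.9671 \cdot 10^{6}$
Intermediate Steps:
$b = 145697$
$-2967071 - \left(\frac{2088073}{273493} + \frac{2298585}{b}\right) = -2967071 - \left(\frac{2088073}{273493} + \frac{2298585}{145697}\right) = -2967071 - \frac{932872879286}{39847109621} = - \frac{118230136263169377}{39847109621}$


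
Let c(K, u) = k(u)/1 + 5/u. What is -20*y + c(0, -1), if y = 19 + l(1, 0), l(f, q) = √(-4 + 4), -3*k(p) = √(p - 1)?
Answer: -385 - I*√2/3 ≈ -385.0 - 0.4714*I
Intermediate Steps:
k(p) = -√(-1 + p)/3 (k(p) = -√(p - 1)/3 = -√(-1 + p)/3)
l(f, q) = 0 (l(f, q) = √0 = 0)
c(K, u) = 5/u - √(-1 + u)/3 (c(K, u) = -√(-1 + u)/3/1 + 5/u = -√(-1 + u)/3*1 + 5/u = -√(-1 + u)/3 + 5/u = 5/u - √(-1 + u)/3)
y = 19 (y = 19 + 0 = 19)
-20*y + c(0, -1) = -20*19 + (5/(-1) - √(-1 - 1)/3) = -380 + (5*(-1) - I*√2/3) = -380 + (-5 - I*√2/3) = -385 - I*√2/3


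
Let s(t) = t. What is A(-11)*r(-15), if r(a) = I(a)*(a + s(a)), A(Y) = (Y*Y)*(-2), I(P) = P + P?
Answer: -217800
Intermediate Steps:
I(P) = 2*P
A(Y) = -2*Y² (A(Y) = Y²*(-2) = -2*Y²)
r(a) = 4*a² (r(a) = (2*a)*(a + a) = (2*a)*(2*a) = 4*a²)
A(-11)*r(-15) = (-2*(-11)²)*(4*(-15)²) = (-2*121)*(4*225) = -242*900 = -217800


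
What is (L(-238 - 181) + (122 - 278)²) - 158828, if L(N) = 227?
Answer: -134265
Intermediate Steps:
(L(-238 - 181) + (122 - 278)²) - 158828 = (227 + (122 - 278)²) - 158828 = (227 + (-156)²) - 158828 = (227 + 24336) - 158828 = 24563 - 158828 = -134265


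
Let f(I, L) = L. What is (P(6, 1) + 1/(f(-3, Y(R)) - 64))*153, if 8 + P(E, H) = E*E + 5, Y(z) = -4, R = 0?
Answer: 20187/4 ≈ 5046.8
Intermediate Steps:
P(E, H) = -3 + E² (P(E, H) = -8 + (E*E + 5) = -8 + (E² + 5) = -8 + (5 + E²) = -3 + E²)
(P(6, 1) + 1/(f(-3, Y(R)) - 64))*153 = ((-3 + 6²) + 1/(-4 - 64))*153 = ((-3 + 36) + 1/(-68))*153 = (33 - 1/68)*153 = (2243/68)*153 = 20187/4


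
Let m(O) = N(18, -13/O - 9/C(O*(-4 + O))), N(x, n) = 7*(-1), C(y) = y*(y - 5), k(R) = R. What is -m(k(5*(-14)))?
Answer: 7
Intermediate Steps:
C(y) = y*(-5 + y)
N(x, n) = -7
m(O) = -7
-m(k(5*(-14))) = -1*(-7) = 7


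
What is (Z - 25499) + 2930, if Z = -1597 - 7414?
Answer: -31580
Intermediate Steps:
Z = -9011
(Z - 25499) + 2930 = (-9011 - 25499) + 2930 = -34510 + 2930 = -31580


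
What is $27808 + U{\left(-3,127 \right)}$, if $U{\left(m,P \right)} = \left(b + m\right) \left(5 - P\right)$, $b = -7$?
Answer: $29028$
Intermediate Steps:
$U{\left(m,P \right)} = \left(-7 + m\right) \left(5 - P\right)$
$27808 + U{\left(-3,127 \right)} = 27808 + \left(-35 + 5 \left(-3\right) + 7 \cdot 127 - 127 \left(-3\right)\right) = 27808 + \left(-35 - 15 + 889 + 381\right) = 27808 + 1220 = 29028$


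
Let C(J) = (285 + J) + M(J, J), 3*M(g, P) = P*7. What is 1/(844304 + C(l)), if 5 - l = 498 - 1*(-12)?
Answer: 3/2528717 ≈ 1.1864e-6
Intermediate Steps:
l = -505 (l = 5 - (498 - 1*(-12)) = 5 - (498 + 12) = 5 - 1*510 = 5 - 510 = -505)
M(g, P) = 7*P/3 (M(g, P) = (P*7)/3 = (7*P)/3 = 7*P/3)
C(J) = 285 + 10*J/3 (C(J) = (285 + J) + 7*J/3 = 285 + 10*J/3)
1/(844304 + C(l)) = 1/(844304 + (285 + (10/3)*(-505))) = 1/(844304 + (285 - 5050/3)) = 1/(844304 - 4195/3) = 1/(2528717/3) = 3/2528717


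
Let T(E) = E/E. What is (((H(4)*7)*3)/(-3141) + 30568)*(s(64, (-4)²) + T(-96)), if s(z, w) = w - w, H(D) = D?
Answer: 32004668/1047 ≈ 30568.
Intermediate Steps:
s(z, w) = 0
T(E) = 1
(((H(4)*7)*3)/(-3141) + 30568)*(s(64, (-4)²) + T(-96)) = (((4*7)*3)/(-3141) + 30568)*(0 + 1) = ((28*3)*(-1/3141) + 30568)*1 = (84*(-1/3141) + 30568)*1 = (-28/1047 + 30568)*1 = (32004668/1047)*1 = 32004668/1047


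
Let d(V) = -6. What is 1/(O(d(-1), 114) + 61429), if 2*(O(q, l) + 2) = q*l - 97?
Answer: 2/122073 ≈ 1.6384e-5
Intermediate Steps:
O(q, l) = -101/2 + l*q/2 (O(q, l) = -2 + (q*l - 97)/2 = -2 + (l*q - 97)/2 = -2 + (-97 + l*q)/2 = -2 + (-97/2 + l*q/2) = -101/2 + l*q/2)
1/(O(d(-1), 114) + 61429) = 1/((-101/2 + (½)*114*(-6)) + 61429) = 1/((-101/2 - 342) + 61429) = 1/(-785/2 + 61429) = 1/(122073/2) = 2/122073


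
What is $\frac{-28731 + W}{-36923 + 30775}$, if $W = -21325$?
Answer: $\frac{12514}{1537} \approx 8.1418$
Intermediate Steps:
$\frac{-28731 + W}{-36923 + 30775} = \frac{-28731 - 21325}{-36923 + 30775} = - \frac{50056}{-6148} = \left(-50056\right) \left(- \frac{1}{6148}\right) = \frac{12514}{1537}$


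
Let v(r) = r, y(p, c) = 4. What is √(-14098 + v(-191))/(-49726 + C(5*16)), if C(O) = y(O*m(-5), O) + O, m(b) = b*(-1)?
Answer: -I*√14289/49642 ≈ -0.002408*I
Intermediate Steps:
m(b) = -b
C(O) = 4 + O
√(-14098 + v(-191))/(-49726 + C(5*16)) = √(-14098 - 191)/(-49726 + (4 + 5*16)) = √(-14289)/(-49726 + (4 + 80)) = (I*√14289)/(-49726 + 84) = (I*√14289)/(-49642) = (I*√14289)*(-1/49642) = -I*√14289/49642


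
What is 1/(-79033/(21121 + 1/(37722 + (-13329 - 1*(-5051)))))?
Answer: -621886725/2327047652 ≈ -0.26724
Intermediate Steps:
1/(-79033/(21121 + 1/(37722 + (-13329 - 1*(-5051))))) = 1/(-79033/(21121 + 1/(37722 + (-13329 + 5051)))) = 1/(-79033/(21121 + 1/(37722 - 8278))) = 1/(-79033/(21121 + 1/29444)) = 1/(-79033/621886725/29444) = 1/(-79033*29444/621886725) = 1/(-2327047652/621886725) = -621886725/2327047652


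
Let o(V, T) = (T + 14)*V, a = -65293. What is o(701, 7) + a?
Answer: -50572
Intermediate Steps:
o(V, T) = V*(14 + T) (o(V, T) = (14 + T)*V = V*(14 + T))
o(701, 7) + a = 701*(14 + 7) - 65293 = 701*21 - 65293 = 14721 - 65293 = -50572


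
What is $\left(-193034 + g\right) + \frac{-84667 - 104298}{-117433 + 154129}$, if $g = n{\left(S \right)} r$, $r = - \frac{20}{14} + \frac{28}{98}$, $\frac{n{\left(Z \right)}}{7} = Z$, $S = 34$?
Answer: $- \frac{7093745941}{36696} \approx -1.9331 \cdot 10^{5}$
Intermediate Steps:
$n{\left(Z \right)} = 7 Z$
$r = - \frac{8}{7}$ ($r = \left(-20\right) \frac{1}{14} + 28 \cdot \frac{1}{98} = - \frac{10}{7} + \frac{2}{7} = - \frac{8}{7} \approx -1.1429$)
$g = -272$ ($g = 7 \cdot 34 \left(- \frac{8}{7}\right) = 238 \left(- \frac{8}{7}\right) = -272$)
$\left(-193034 + g\right) + \frac{-84667 - 104298}{-117433 + 154129} = \left(-193034 - 272\right) + \frac{-84667 - 104298}{-117433 + 154129} = -193306 - \frac{188965}{36696} = - \frac{7093745941}{36696}$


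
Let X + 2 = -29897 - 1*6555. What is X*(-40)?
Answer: 1458160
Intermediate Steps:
X = -36454 (X = -2 + (-29897 - 1*6555) = -2 + (-29897 - 6555) = -2 - 36452 = -36454)
X*(-40) = -36454*(-40) = 1458160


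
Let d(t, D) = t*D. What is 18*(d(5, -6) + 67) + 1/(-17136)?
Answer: 11412575/17136 ≈ 666.00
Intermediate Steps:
d(t, D) = D*t
18*(d(5, -6) + 67) + 1/(-17136) = 18*(-6*5 + 67) + 1/(-17136) = 18*(-30 + 67) - 1/17136 = 18*37 - 1/17136 = 666 - 1/17136 = 11412575/17136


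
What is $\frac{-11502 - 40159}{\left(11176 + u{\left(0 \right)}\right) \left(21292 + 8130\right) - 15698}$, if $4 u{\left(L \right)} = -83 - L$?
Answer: $- \frac{103322}{656388135} \approx -0.00015741$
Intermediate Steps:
$u{\left(L \right)} = - \frac{83}{4} - \frac{L}{4}$ ($u{\left(L \right)} = \frac{-83 - L}{4} = - \frac{83}{4} - \frac{L}{4}$)
$\frac{-11502 - 40159}{\left(11176 + u{\left(0 \right)}\right) \left(21292 + 8130\right) - 15698} = \frac{-11502 - 40159}{\left(11176 - \frac{83}{4}\right) \left(21292 + 8130\right) - 15698} = - \frac{51661}{\left(11176 + \left(- \frac{83}{4} + 0\right)\right) 29422 - 15698} = - \frac{51661}{\left(11176 - \frac{83}{4}\right) 29422 - 15698} = - \frac{51661}{\frac{44621}{4} \cdot 29422 - 15698} = - \frac{51661}{\frac{656419531}{2} - 15698} = - \frac{51661}{\frac{656388135}{2}} = \left(-51661\right) \frac{2}{656388135} = - \frac{103322}{656388135}$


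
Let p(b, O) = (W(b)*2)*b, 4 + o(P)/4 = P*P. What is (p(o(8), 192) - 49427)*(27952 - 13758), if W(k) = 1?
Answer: -694753718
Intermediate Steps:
o(P) = -16 + 4*P² (o(P) = -16 + 4*(P*P) = -16 + 4*P²)
p(b, O) = 2*b (p(b, O) = (1*2)*b = 2*b)
(p(o(8), 192) - 49427)*(27952 - 13758) = (2*(-16 + 4*8²) - 49427)*(27952 - 13758) = (2*(-16 + 4*64) - 49427)*14194 = (2*(-16 + 256) - 49427)*14194 = (2*240 - 49427)*14194 = (480 - 49427)*14194 = -48947*14194 = -694753718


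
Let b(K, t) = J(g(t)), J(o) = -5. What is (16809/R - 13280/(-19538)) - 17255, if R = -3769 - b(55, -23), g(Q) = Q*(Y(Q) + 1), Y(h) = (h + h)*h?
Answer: -634614467741/36770516 ≈ -17259.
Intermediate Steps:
Y(h) = 2*h**2 (Y(h) = (2*h)*h = 2*h**2)
g(Q) = Q*(1 + 2*Q**2) (g(Q) = Q*(2*Q**2 + 1) = Q*(1 + 2*Q**2))
b(K, t) = -5
R = -3764 (R = -3769 - 1*(-5) = -3769 + 5 = -3764)
(16809/R - 13280/(-19538)) - 17255 = (16809/(-3764) - 13280/(-19538)) - 17255 = (16809*(-1/3764) - 13280*(-1/19538)) - 17255 = (-16809/3764 + 6640/9769) - 17255 = -139214161/36770516 - 17255 = -634614467741/36770516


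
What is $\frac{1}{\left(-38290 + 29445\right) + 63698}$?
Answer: $\frac{1}{54853} \approx 1.8231 \cdot 10^{-5}$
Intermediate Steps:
$\frac{1}{\left(-38290 + 29445\right) + 63698} = \frac{1}{-8845 + 63698} = \frac{1}{54853}$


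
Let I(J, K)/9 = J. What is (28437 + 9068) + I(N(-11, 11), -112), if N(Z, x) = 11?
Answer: 37604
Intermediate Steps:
I(J, K) = 9*J
(28437 + 9068) + I(N(-11, 11), -112) = (28437 + 9068) + 9*11 = 37505 + 99 = 37604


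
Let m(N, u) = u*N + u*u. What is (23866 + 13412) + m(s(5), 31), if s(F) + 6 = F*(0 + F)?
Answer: 38828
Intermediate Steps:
s(F) = -6 + F² (s(F) = -6 + F*(0 + F) = -6 + F*F = -6 + F²)
m(N, u) = u² + N*u (m(N, u) = N*u + u² = u² + N*u)
(23866 + 13412) + m(s(5), 31) = (23866 + 13412) + 31*((-6 + 5²) + 31) = 37278 + 31*((-6 + 25) + 31) = 37278 + 31*(19 + 31) = 37278 + 31*50 = 37278 + 1550 = 38828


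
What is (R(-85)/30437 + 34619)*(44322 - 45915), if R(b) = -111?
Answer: -1678541538456/30437 ≈ -5.5148e+7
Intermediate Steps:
(R(-85)/30437 + 34619)*(44322 - 45915) = (-111/30437 + 34619)*(44322 - 45915) = (-111*1/30437 + 34619)*(-1593) = (-111/30437 + 34619)*(-1593) = (1053698392/30437)*(-1593) = -1678541538456/30437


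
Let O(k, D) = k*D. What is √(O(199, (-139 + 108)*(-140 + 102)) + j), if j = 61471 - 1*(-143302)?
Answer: √439195 ≈ 662.72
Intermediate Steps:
j = 204773 (j = 61471 + 143302 = 204773)
O(k, D) = D*k
√(O(199, (-139 + 108)*(-140 + 102)) + j) = √(((-139 + 108)*(-140 + 102))*199 + 204773) = √(-31*(-38)*199 + 204773) = √(1178*199 + 204773) = √(234422 + 204773) = √439195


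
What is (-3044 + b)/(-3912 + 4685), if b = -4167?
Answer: -7211/773 ≈ -9.3286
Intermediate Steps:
(-3044 + b)/(-3912 + 4685) = (-3044 - 4167)/(-3912 + 4685) = -7211/773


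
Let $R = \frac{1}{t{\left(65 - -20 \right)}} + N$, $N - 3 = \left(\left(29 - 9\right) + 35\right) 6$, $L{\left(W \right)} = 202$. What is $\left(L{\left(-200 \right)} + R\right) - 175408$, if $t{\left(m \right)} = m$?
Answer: $- \frac{14864204}{85} \approx -1.7487 \cdot 10^{5}$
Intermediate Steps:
$N = 333$ ($N = 3 + \left(\left(29 - 9\right) + 35\right) 6 = 3 + \left(20 + 35\right) 6 = 3 + 55 \cdot 6 = 3 + 330 = 333$)
$R = \frac{28306}{85}$ ($R = \frac{1}{65 - -20} + 333 = \frac{1}{65 + 20} + 333 = \frac{1}{85} + 333 = \frac{28306}{85} \approx 333.01$)
$\left(L{\left(-200 \right)} + R\right) - 175408 = \left(202 + \frac{28306}{85}\right) - 175408 = \frac{45476}{85} - 175408 = - \frac{14864204}{85}$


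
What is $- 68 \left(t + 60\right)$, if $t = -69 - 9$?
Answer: $1224$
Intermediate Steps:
$t = -78$
$- 68 \left(t + 60\right) = - 68 \left(-78 + 60\right) = \left(-68\right) \left(-18\right) = 1224$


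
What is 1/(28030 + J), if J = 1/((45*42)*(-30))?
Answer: 56700/1589300999 ≈ 3.5676e-5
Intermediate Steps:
J = -1/56700 (J = 1/(1890*(-30)) = 1/(-56700) = -1/56700 ≈ -1.7637e-5)
1/(28030 + J) = 1/(28030 - 1/56700) = 1/(1589300999/56700) = 56700/1589300999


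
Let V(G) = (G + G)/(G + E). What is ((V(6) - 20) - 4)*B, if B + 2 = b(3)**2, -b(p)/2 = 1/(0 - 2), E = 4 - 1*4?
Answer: 22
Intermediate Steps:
E = 0 (E = 4 - 4 = 0)
b(p) = 1 (b(p) = -2/(0 - 2) = -2/(-2) = -2*(-1/2) = 1)
V(G) = 2 (V(G) = (G + G)/(G + 0) = (2*G)/G = 2)
B = -1 (B = -2 + 1**2 = -2 + 1 = -1)
((V(6) - 20) - 4)*B = ((2 - 20) - 4)*(-1) = (-18 - 4)*(-1) = -22*(-1) = 22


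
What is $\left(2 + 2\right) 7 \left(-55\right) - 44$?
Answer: $-1584$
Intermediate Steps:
$\left(2 + 2\right) 7 \left(-55\right) - 44 = 4 \cdot 7 \left(-55\right) - 44 = 28 \left(-55\right) - 44 = -1540 - 44 = -1584$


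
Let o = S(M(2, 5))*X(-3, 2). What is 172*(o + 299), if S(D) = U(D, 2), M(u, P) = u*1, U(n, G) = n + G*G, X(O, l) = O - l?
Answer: 46268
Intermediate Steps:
U(n, G) = n + G²
M(u, P) = u
S(D) = 4 + D (S(D) = D + 2² = D + 4 = 4 + D)
o = -30 (o = (4 + 2)*(-3 - 1*2) = 6*(-3 - 2) = 6*(-5) = -30)
172*(o + 299) = 172*(-30 + 299) = 172*269 = 46268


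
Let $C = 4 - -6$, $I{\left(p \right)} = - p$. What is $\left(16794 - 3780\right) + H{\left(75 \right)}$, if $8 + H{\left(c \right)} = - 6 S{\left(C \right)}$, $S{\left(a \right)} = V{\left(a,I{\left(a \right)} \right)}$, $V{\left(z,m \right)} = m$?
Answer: $13066$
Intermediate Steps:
$C = 10$ ($C = 4 + 6 = 10$)
$S{\left(a \right)} = - a$
$H{\left(c \right)} = 52$ ($H{\left(c \right)} = -8 - 6 \left(\left(-1\right) 10\right) = -8 - -60 = -8 + 60 = 52$)
$\left(16794 - 3780\right) + H{\left(75 \right)} = \left(16794 - 3780\right) + 52 = 13014 + 52 = 13066$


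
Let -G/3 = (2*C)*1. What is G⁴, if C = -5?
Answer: 810000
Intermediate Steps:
G = 30 (G = -3*2*(-5) = -(-30) = -3*(-10) = 30)
G⁴ = 30⁴ = 810000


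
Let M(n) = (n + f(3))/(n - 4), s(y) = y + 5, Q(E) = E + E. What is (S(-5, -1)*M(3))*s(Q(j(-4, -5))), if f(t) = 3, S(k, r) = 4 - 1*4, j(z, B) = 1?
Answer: 0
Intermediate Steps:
Q(E) = 2*E
S(k, r) = 0 (S(k, r) = 4 - 4 = 0)
s(y) = 5 + y
M(n) = (3 + n)/(-4 + n) (M(n) = (n + 3)/(n - 4) = (3 + n)/(-4 + n))
(S(-5, -1)*M(3))*s(Q(j(-4, -5))) = (0*((3 + 3)/(-4 + 3)))*(5 + 2*1) = (0*(6/(-1)))*(5 + 2) = (0*(-1*6))*7 = (0*(-6))*7 = 0*7 = 0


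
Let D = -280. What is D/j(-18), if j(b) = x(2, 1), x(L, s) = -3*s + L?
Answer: 280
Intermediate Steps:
x(L, s) = L - 3*s
j(b) = -1 (j(b) = 2 - 3*1 = 2 - 3 = -1)
D/j(-18) = -280/(-1) = -280*(-1) = 280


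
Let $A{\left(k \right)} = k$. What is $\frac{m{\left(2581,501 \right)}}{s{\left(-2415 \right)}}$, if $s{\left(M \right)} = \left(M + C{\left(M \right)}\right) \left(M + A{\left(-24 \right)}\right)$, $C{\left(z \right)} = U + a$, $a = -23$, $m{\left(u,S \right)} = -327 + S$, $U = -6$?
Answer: $\frac{29}{993486} \approx 2.919 \cdot 10^{-5}$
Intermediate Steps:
$C{\left(z \right)} = -29$ ($C{\left(z \right)} = -6 - 23 = -29$)
$s{\left(M \right)} = \left(-29 + M\right) \left(-24 + M\right)$ ($s{\left(M \right)} = \left(M - 29\right) \left(M - 24\right) = \left(-29 + M\right) \left(-24 + M\right)$)
$\frac{m{\left(2581,501 \right)}}{s{\left(-2415 \right)}} = \frac{-327 + 501}{696 + \left(-2415\right)^{2} - -127995} = \frac{174}{696 + 5832225 + 127995} = \frac{174}{5960916} = 174 \cdot \frac{1}{5960916} = \frac{29}{993486}$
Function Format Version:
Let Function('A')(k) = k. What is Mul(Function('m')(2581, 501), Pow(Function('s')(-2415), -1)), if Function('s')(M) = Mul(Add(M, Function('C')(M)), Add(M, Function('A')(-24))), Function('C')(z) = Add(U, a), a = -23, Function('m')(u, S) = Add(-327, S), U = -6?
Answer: Rational(29, 993486) ≈ 2.9190e-5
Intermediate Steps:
Function('C')(z) = -29 (Function('C')(z) = Add(-6, -23) = -29)
Function('s')(M) = Mul(Add(-29, M), Add(-24, M)) (Function('s')(M) = Mul(Add(M, -29), Add(M, -24)) = Mul(Add(-29, M), Add(-24, M)))
Mul(Function('m')(2581, 501), Pow(Function('s')(-2415), -1)) = Mul(Add(-327, 501), Pow(Add(696, Pow(-2415, 2), Mul(-53, -2415)), -1)) = Mul(174, Pow(Add(696, 5832225, 127995), -1)) = Mul(174, Pow(5960916, -1)) = Mul(174, Rational(1, 5960916)) = Rational(29, 993486)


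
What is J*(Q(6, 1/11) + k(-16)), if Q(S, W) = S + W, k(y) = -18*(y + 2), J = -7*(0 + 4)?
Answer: -79492/11 ≈ -7226.5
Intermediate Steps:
J = -28 (J = -7*4 = -28)
k(y) = -36 - 18*y (k(y) = -18*(2 + y) = -36 - 18*y)
J*(Q(6, 1/11) + k(-16)) = -28*((6 + 1/11) + (-36 - 18*(-16))) = -28*((6 + 1/11) + (-36 + 288)) = -28*(67/11 + 252) = -28*2839/11 = -79492/11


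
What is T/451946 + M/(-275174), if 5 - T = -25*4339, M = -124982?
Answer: 21583997623/31090947151 ≈ 0.69422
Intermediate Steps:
T = 108480 (T = 5 - (-25)*4339 = 5 - 1*(-108475) = 5 + 108475 = 108480)
T/451946 + M/(-275174) = 108480/451946 - 124982/(-275174) = 108480*(1/451946) - 124982*(-1/275174) = 54240/225973 + 62491/137587 = 21583997623/31090947151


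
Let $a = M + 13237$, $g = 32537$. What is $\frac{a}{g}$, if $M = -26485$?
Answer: $- \frac{13248}{32537} \approx -0.40717$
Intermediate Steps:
$a = -13248$ ($a = -26485 + 13237 = -13248$)
$\frac{a}{g} = - \frac{13248}{32537}$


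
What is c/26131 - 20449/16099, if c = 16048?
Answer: -275996067/420682969 ≈ -0.65607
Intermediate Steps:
c/26131 - 20449/16099 = 16048/26131 - 20449/16099 = -275996067/420682969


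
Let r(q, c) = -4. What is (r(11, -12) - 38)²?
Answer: 1764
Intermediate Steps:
(r(11, -12) - 38)² = (-4 - 38)² = (-42)² = 1764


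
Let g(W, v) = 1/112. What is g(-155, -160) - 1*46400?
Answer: -5196799/112 ≈ -46400.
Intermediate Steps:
g(W, v) = 1/112
g(-155, -160) - 1*46400 = 1/112 - 1*46400 = 1/112 - 46400 = -5196799/112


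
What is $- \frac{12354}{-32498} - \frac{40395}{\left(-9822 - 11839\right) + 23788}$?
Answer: $- \frac{214413292}{11520541} \approx -18.611$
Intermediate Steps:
$- \frac{12354}{-32498} - \frac{40395}{\left(-9822 - 11839\right) + 23788} = \left(-12354\right) \left(- \frac{1}{32498}\right) - \frac{40395}{-21661 + 23788} = \frac{6177}{16249} - \frac{40395}{2127} = \frac{6177}{16249} - \frac{13465}{709} = - \frac{214413292}{11520541}$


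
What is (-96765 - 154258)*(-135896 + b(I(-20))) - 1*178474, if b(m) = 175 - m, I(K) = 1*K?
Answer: 34063893649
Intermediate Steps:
I(K) = K
(-96765 - 154258)*(-135896 + b(I(-20))) - 1*178474 = (-96765 - 154258)*(-135896 + (175 - 1*(-20))) - 1*178474 = -251023*(-135896 + (175 + 20)) - 178474 = -251023*(-135896 + 195) - 178474 = -251023*(-135701) - 178474 = 34064072123 - 178474 = 34063893649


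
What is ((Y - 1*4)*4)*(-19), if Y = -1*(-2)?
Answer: 152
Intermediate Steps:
Y = 2
((Y - 1*4)*4)*(-19) = ((2 - 1*4)*4)*(-19) = ((2 - 4)*4)*(-19) = -2*4*(-19) = -8*(-19) = 152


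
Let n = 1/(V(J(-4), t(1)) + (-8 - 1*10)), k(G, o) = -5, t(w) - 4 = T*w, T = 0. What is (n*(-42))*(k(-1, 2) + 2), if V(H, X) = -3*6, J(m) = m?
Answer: -7/2 ≈ -3.5000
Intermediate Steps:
t(w) = 4 (t(w) = 4 + 0*w = 4 + 0 = 4)
V(H, X) = -18
n = -1/36 (n = 1/(-18 + (-8 - 1*10)) = 1/(-18 + (-8 - 10)) = 1/(-18 - 18) = 1/(-36) = -1/36 ≈ -0.027778)
(n*(-42))*(k(-1, 2) + 2) = (-1/36*(-42))*(-5 + 2) = (7/6)*(-3) = -7/2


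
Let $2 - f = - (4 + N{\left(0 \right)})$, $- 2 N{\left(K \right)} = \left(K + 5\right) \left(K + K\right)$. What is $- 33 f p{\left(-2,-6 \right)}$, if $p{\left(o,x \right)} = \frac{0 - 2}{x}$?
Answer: $-66$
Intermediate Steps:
$N{\left(K \right)} = - K \left(5 + K\right)$ ($N{\left(K \right)} = - \frac{\left(K + 5\right) \left(K + K\right)}{2} = - \frac{\left(5 + K\right) 2 K}{2} = - \frac{2 K \left(5 + K\right)}{2} = - K \left(5 + K\right)$)
$f = 6$ ($f = 2 - - (4 - 0 \left(5 + 0\right)) = 2 - - (4 - 0 \cdot 5) = 2 - - (4 + 0) = 2 - \left(-1\right) 4 = 2 - -4 = 2 + 4 = 6$)
$p{\left(o,x \right)} = - \frac{2}{x}$
$- 33 f p{\left(-2,-6 \right)} = \left(-33\right) 6 \left(- \frac{2}{-6}\right) = - 198 \left(\left(-2\right) \left(- \frac{1}{6}\right)\right) = \left(-198\right) \frac{1}{3} = -66$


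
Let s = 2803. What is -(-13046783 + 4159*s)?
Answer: 1389106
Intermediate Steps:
-(-13046783 + 4159*s) = -4159/(1/((-3205 + 68) + 2803)) = -4159/(1/(-3137 + 2803)) = -4159/(1/(-334)) = -4159/(-1/334) = -4159*(-334) = 1389106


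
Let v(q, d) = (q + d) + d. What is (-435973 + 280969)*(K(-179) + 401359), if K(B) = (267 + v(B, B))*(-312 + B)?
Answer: -82761130716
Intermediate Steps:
v(q, d) = q + 2*d (v(q, d) = (d + q) + d = q + 2*d)
K(B) = (-312 + B)*(267 + 3*B) (K(B) = (267 + (B + 2*B))*(-312 + B) = (267 + 3*B)*(-312 + B) = (-312 + B)*(267 + 3*B))
(-435973 + 280969)*(K(-179) + 401359) = (-435973 + 280969)*((-83304 - 669*(-179) + 3*(-179)²) + 401359) = -155004*((-83304 + 119751 + 3*32041) + 401359) = -155004*((-83304 + 119751 + 96123) + 401359) = -155004*(132570 + 401359) = -155004*533929 = -82761130716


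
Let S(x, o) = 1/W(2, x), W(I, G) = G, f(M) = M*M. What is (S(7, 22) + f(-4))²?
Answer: 12769/49 ≈ 260.59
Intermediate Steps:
f(M) = M²
S(x, o) = 1/x
(S(7, 22) + f(-4))² = (1/7 + (-4)²)² = (⅐ + 16)² = (113/7)² = 12769/49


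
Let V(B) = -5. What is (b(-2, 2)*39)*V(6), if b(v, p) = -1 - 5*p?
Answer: 2145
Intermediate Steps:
(b(-2, 2)*39)*V(6) = ((-1 - 5*2)*39)*(-5) = ((-1 - 10)*39)*(-5) = -11*39*(-5) = -429*(-5) = 2145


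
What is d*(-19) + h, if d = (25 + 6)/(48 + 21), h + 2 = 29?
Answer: 1274/69 ≈ 18.464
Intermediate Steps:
h = 27 (h = -2 + 29 = 27)
d = 31/69 ≈ 0.44928
d*(-19) + h = (31/69)*(-19) + 27 = -589/69 + 27 = 1274/69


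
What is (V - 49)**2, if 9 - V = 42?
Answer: 6724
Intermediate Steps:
V = -33 (V = 9 - 1*42 = 9 - 42 = -33)
(V - 49)**2 = (-33 - 49)**2 = (-82)**2 = 6724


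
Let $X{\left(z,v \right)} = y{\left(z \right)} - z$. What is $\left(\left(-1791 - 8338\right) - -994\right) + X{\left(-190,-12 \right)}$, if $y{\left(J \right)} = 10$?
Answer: $-8935$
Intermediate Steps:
$X{\left(z,v \right)} = 10 - z$
$\left(\left(-1791 - 8338\right) - -994\right) + X{\left(-190,-12 \right)} = \left(\left(-1791 - 8338\right) - -994\right) + \left(10 - -190\right) = \left(-10129 + 994\right) + \left(10 + 190\right) = -9135 + 200 = -8935$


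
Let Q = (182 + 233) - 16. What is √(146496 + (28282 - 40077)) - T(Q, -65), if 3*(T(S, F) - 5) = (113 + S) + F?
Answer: -154 + 7*√2749 ≈ 213.02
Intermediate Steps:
Q = 399 (Q = 415 - 16 = 399)
T(S, F) = 128/3 + F/3 + S/3 (T(S, F) = 5 + ((113 + S) + F)/3 = 5 + (113 + F + S)/3 = 5 + (113/3 + F/3 + S/3) = 128/3 + F/3 + S/3)
√(146496 + (28282 - 40077)) - T(Q, -65) = √(146496 + (28282 - 40077)) - (128/3 + (⅓)*(-65) + (⅓)*399) = √(146496 - 11795) - (128/3 - 65/3 + 133) = √134701 - 1*154 = 7*√2749 - 154 = -154 + 7*√2749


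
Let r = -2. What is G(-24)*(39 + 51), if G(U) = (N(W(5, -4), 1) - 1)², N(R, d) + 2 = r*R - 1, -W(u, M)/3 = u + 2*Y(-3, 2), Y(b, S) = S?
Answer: 225000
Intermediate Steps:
W(u, M) = -12 - 3*u (W(u, M) = -3*(u + 2*2) = -3*(u + 4) = -3*(4 + u) = -12 - 3*u)
N(R, d) = -3 - 2*R (N(R, d) = -2 + (-2*R - 1) = -2 + (-1 - 2*R) = -3 - 2*R)
G(U) = 2500 (G(U) = ((-3 - 2*(-12 - 3*5)) - 1)² = ((-3 - 2*(-12 - 15)) - 1)² = ((-3 - 2*(-27)) - 1)² = ((-3 + 54) - 1)² = (51 - 1)² = 50² = 2500)
G(-24)*(39 + 51) = 2500*(39 + 51) = 2500*90 = 225000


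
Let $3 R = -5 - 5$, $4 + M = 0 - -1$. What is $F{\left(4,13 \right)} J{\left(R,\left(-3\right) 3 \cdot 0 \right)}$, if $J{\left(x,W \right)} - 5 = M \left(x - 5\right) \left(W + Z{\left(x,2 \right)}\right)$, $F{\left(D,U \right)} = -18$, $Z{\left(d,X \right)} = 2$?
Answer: $-990$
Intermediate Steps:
$M = -3$ ($M = -4 + \left(0 - -1\right) = -4 + \left(0 + 1\right) = -4 + 1 = -3$)
$R = - \frac{10}{3}$ ($R = \frac{-5 - 5}{3} = \frac{1}{3} \left(-10\right) = - \frac{10}{3} \approx -3.3333$)
$J{\left(x,W \right)} = 5 - 3 \left(-5 + x\right) \left(2 + W\right)$ ($J{\left(x,W \right)} = 5 - 3 \left(x - 5\right) \left(W + 2\right) = 5 - 3 \left(-5 + x\right) \left(2 + W\right)$)
$F{\left(4,13 \right)} J{\left(R,\left(-3\right) 3 \cdot 0 \right)} = - 18 \left(35 - -20 + 15 \left(-3\right) 3 \cdot 0 - 3 \left(-3\right) 3 \cdot 0 \left(- \frac{10}{3}\right)\right) = - 18 \left(35 + 20 + 15 \left(\left(-9\right) 0\right) - 3 \left(\left(-9\right) 0\right) \left(- \frac{10}{3}\right)\right) = - 18 \left(35 + 20 + 15 \cdot 0 - 0 \left(- \frac{10}{3}\right)\right) = - 18 \left(35 + 20 + 0 + 0\right) = \left(-18\right) 55 = -990$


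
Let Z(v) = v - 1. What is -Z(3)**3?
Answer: -8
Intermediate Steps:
Z(v) = -1 + v
-Z(3)**3 = -(-1 + 3)**3 = -1*2**3 = -1*8 = -8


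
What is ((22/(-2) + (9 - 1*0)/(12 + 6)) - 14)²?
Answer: 2401/4 ≈ 600.25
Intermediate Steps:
((22/(-2) + (9 - 1*0)/(12 + 6)) - 14)² = ((22*(-½) + (9 + 0)/18) - 14)² = ((-11 + 9*(1/18)) - 14)² = ((-11 + ½) - 14)² = (-21/2 - 14)² = (-49/2)² = 2401/4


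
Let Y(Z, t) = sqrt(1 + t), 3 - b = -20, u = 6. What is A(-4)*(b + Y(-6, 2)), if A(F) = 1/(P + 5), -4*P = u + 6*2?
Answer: 46 + 2*sqrt(3) ≈ 49.464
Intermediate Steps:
b = 23 (b = 3 - 1*(-20) = 3 + 20 = 23)
P = -9/2 (P = -(6 + 6*2)/4 = -(6 + 12)/4 = -1/4*18 = -9/2 ≈ -4.5000)
A(F) = 2 (A(F) = 1/(-9/2 + 5) = 1/(1/2) = 2)
A(-4)*(b + Y(-6, 2)) = 2*(23 + sqrt(1 + 2)) = 2*(23 + sqrt(3)) = 46 + 2*sqrt(3)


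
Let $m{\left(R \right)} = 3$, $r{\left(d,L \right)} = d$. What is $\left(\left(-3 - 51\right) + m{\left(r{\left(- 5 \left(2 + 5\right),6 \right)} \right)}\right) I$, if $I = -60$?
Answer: $3060$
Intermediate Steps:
$\left(\left(-3 - 51\right) + m{\left(r{\left(- 5 \left(2 + 5\right),6 \right)} \right)}\right) I = \left(\left(-3 - 51\right) + 3\right) \left(-60\right) = \left(-54 + 3\right) \left(-60\right) = \left(-51\right) \left(-60\right) = 3060$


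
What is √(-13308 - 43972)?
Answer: 8*I*√895 ≈ 239.33*I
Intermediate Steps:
√(-13308 - 43972) = √(-57280) = 8*I*√895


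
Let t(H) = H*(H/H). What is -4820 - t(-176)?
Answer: -4644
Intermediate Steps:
t(H) = H (t(H) = H*1 = H)
-4820 - t(-176) = -4820 - 1*(-176) = -4820 + 176 = -4644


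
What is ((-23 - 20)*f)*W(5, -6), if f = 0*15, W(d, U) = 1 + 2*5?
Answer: 0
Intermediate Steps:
W(d, U) = 11 (W(d, U) = 1 + 10 = 11)
f = 0
((-23 - 20)*f)*W(5, -6) = ((-23 - 20)*0)*11 = -43*0*11 = 0*11 = 0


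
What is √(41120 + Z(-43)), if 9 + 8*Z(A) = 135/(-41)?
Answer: √69120137/41 ≈ 202.78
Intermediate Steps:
Z(A) = -63/41 (Z(A) = -9/8 + (135/(-41))/8 = -9/8 + (135*(-1/41))/8 = -9/8 + (⅛)*(-135/41) = -9/8 - 135/328 = -63/41)
√(41120 + Z(-43)) = √(41120 - 63/41) = √(1685857/41) = √69120137/41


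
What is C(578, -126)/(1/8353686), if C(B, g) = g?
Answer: -1052564436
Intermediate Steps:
C(578, -126)/(1/8353686) = -126/(1/8353686) = -126/1/8353686 = -126*8353686 = -1052564436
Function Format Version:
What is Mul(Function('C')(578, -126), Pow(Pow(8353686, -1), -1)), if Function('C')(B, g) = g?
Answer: -1052564436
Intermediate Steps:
Mul(Function('C')(578, -126), Pow(Pow(8353686, -1), -1)) = Mul(-126, Pow(Pow(8353686, -1), -1)) = Mul(-126, Pow(Rational(1, 8353686), -1)) = Mul(-126, 8353686) = -1052564436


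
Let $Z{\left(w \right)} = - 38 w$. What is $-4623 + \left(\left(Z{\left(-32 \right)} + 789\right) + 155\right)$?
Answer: $-2463$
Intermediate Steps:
$-4623 + \left(\left(Z{\left(-32 \right)} + 789\right) + 155\right) = -4623 + \left(\left(\left(-38\right) \left(-32\right) + 789\right) + 155\right) = -4623 + \left(\left(1216 + 789\right) + 155\right) = -4623 + \left(2005 + 155\right) = -4623 + 2160 = -2463$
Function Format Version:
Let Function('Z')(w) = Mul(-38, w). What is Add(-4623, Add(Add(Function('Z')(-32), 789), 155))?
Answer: -2463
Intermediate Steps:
Add(-4623, Add(Add(Function('Z')(-32), 789), 155)) = Add(-4623, Add(Add(Mul(-38, -32), 789), 155)) = Add(-4623, Add(Add(1216, 789), 155)) = Add(-4623, Add(2005, 155)) = Add(-4623, 2160) = -2463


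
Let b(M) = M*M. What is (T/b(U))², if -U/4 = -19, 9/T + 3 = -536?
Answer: 81/9692412733696 ≈ 8.3571e-12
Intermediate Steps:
T = -9/539 (T = 9/(-3 - 536) = 9/(-539) = 9*(-1/539) = -9/539 ≈ -0.016698)
U = 76 (U = -4*(-19) = 76)
b(M) = M²
(T/b(U))² = (-9/(539*(76²)))² = (-9/539/5776)² = (-9/539*1/5776)² = (-9/3113264)² = 81/9692412733696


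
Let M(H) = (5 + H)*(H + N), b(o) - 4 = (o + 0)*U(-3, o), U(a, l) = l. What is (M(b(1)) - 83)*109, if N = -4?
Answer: -7957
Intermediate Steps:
b(o) = 4 + o² (b(o) = 4 + (o + 0)*o = 4 + o*o = 4 + o²)
M(H) = (-4 + H)*(5 + H) (M(H) = (5 + H)*(H - 4) = (5 + H)*(-4 + H) = (-4 + H)*(5 + H))
(M(b(1)) - 83)*109 = ((-20 + (4 + 1²) + (4 + 1²)²) - 83)*109 = ((-20 + (4 + 1) + (4 + 1)²) - 83)*109 = ((-20 + 5 + 5²) - 83)*109 = ((-20 + 5 + 25) - 83)*109 = (10 - 83)*109 = -73*109 = -7957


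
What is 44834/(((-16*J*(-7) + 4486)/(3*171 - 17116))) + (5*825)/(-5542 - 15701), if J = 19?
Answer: -2635478049656/23416867 ≈ -1.1255e+5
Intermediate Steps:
44834/(((-16*J*(-7) + 4486)/(3*171 - 17116))) + (5*825)/(-5542 - 15701) = 44834/(((-16*19*(-7) + 4486)/(3*171 - 17116))) + (5*825)/(-5542 - 15701) = 44834/(((-304*(-7) + 4486)/(513 - 17116))) + 4125/(-21243) = 44834/(((2128 + 4486)/(-16603))) + 4125*(-1/21243) = 44834/((6614*(-1/16603))) - 1375/7081 = 44834/(-6614/16603) - 1375/7081 = 44834*(-16603/6614) - 1375/7081 = -372189451/3307 - 1375/7081 = -2635478049656/23416867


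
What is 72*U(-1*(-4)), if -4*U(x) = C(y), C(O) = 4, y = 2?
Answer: -72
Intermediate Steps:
U(x) = -1 (U(x) = -1/4*4 = -1)
72*U(-1*(-4)) = 72*(-1) = -72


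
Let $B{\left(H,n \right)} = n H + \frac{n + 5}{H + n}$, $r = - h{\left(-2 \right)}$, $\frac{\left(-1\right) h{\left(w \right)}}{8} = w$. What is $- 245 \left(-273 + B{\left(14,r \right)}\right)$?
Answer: $\frac{240835}{2} \approx 1.2042 \cdot 10^{5}$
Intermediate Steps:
$h{\left(w \right)} = - 8 w$
$r = -16$ ($r = - \left(-8\right) \left(-2\right) = \left(-1\right) 16 = -16$)
$B{\left(H,n \right)} = H n + \frac{5 + n}{H + n}$
$- 245 \left(-273 + B{\left(14,r \right)}\right) = - 245 \left(-273 + \frac{5 - 16 + 14 \left(-16\right)^{2} - 16 \cdot 14^{2}}{14 - 16}\right) = - 245 \left(-273 + \frac{5 - 16 + 14 \cdot 256 - 3136}{-2}\right) = - 245 \left(-273 - \frac{5 - 16 + 3584 - 3136}{2}\right) = - 245 \left(-273 - \frac{437}{2}\right) = \left(-245\right) \left(- \frac{983}{2}\right) = \frac{240835}{2}$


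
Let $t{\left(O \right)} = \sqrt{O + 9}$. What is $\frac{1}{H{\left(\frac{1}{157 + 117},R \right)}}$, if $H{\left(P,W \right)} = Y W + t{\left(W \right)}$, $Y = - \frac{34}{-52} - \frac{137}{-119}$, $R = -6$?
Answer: $- \frac{8639995}{91183466} - \frac{2393209 \sqrt{3}}{273550398} \approx -0.10991$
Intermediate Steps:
$t{\left(O \right)} = \sqrt{9 + O}$
$Y = \frac{5585}{3094}$ ($Y = \left(-34\right) \left(- \frac{1}{52}\right) - - \frac{137}{119} = \frac{17}{26} + \frac{137}{119} = \frac{5585}{3094} \approx 1.8051$)
$H{\left(P,W \right)} = \sqrt{9 + W} + \frac{5585 W}{3094}$ ($H{\left(P,W \right)} = \frac{5585 W}{3094} + \sqrt{9 + W} = \sqrt{9 + W} + \frac{5585 W}{3094}$)
$\frac{1}{H{\left(\frac{1}{157 + 117},R \right)}} = \frac{1}{\sqrt{9 - 6} + \frac{5585}{3094} \left(-6\right)} = \frac{1}{\sqrt{3} - \frac{16755}{1547}} = \frac{1}{- \frac{16755}{1547} + \sqrt{3}}$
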